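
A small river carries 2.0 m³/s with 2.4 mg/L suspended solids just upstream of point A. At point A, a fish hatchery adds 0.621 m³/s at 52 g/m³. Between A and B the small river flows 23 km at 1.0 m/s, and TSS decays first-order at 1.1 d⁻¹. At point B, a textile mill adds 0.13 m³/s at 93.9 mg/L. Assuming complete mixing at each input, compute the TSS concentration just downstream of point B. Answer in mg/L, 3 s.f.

14.5 mg/L

After input A: C = (2·2.4 + 0.621·52) / 2.621 = 14.15 mg/L.
Over the 23 km reach to input B (t = 2.3e+04 s = 0.2662 d), decay gives C = 14.15·exp(−1.1·0.2662) = 10.56 mg/L.
After input B: C = (2.621·10.56 + 0.13·93.9) / 2.751 = 14.5 mg/L.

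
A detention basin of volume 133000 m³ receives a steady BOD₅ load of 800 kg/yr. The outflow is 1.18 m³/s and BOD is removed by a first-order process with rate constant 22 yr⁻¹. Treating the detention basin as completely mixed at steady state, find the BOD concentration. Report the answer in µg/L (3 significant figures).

19.9 µg/L

Outflow Q = 1.18 m³/s × 3.156e+07 s/yr = 3.724e+07 m³/yr.
Steady-state CSTR mass balance: W = Q·C + k·V·C, so C = W/(Q + kV).
Q + kV = 3.724e+07 + 22·133000 = 4.016e+07 m³/yr.
C = 800/4.016e+07 = 1.992e-05 kg/m³ = 0.01992 mg/L = 19.92 µg/L.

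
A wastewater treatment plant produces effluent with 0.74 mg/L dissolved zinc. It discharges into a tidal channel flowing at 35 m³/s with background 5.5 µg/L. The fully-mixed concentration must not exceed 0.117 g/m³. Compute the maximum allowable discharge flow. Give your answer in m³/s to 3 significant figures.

5.5 µg/L = 0.0055 mg/L.
Mass balance at complete mixing: C_std·(Q_w + Q_r) = Q_w·C_e + Q_r·C_b.
Rearranging, Q_w = Q_r·(C_std − C_b)/(C_e − C_std) = 35·(0.117 − 0.0055) / (0.74 − 0.117) = 6.264 m³/s.

6.26 m³/s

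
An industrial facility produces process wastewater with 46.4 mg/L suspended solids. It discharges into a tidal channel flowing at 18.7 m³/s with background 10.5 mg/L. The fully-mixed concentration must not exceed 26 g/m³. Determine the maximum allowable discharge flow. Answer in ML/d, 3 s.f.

Mass balance at complete mixing: C_std·(Q_w + Q_r) = Q_w·C_e + Q_r·C_b.
Rearranging, Q_w = Q_r·(C_std − C_b)/(C_e − C_std) = 18.7·(26 − 10.5) / (46.4 − 26) = 14.21 m³/s.
= 1228 ML/d.

1230 ML/d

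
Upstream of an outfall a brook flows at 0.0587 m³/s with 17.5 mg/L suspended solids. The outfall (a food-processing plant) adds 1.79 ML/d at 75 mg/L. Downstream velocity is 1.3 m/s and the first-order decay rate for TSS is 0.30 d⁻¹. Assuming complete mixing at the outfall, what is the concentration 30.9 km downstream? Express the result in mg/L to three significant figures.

29.9 mg/L

1.79 ML/d = 0.02072 m³/s.
After complete mixing, C₀ = (0.02072·75 + 0.0587·17.5) / 0.07942 = 32.5 mg/L.
Travel time t = 3.09e+04 m / 1.3 m/s = 2.377e+04 s = 0.2751 d.
C = 32.5·exp(−0.30·0.2751) = 32.5·0.9208 = 29.93 mg/L.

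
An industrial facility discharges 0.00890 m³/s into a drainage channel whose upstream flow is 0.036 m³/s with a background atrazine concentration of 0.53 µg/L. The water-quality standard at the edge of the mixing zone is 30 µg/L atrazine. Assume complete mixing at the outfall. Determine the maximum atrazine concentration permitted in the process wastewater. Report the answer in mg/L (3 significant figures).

0.53 µg/L = 0.00053 mg/L.
30 µg/L = 0.03 mg/L.
Mass balance: 0.03·0.0449 = 0.0089·Cₑ + 0.036·0.00053.
Cₑ = (0.001347 − 1.908e-05) / 0.0089 = 0.1492 mg/L.

0.149 mg/L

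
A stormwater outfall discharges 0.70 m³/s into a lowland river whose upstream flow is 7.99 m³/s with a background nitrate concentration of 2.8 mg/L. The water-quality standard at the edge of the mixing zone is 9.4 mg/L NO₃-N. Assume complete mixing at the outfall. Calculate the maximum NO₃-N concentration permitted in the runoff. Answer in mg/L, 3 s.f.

Mass balance: 9.4·8.69 = 0.7·Cₑ + 7.99·2.8.
Cₑ = (81.69 − 22.37) / 0.7 = 84.73 mg/L.

84.7 mg/L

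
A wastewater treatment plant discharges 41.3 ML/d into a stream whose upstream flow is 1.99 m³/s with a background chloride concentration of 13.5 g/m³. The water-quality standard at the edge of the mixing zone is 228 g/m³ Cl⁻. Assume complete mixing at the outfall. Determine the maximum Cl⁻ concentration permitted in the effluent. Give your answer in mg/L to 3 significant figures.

1120 mg/L

41.3 ML/d = 0.478 m³/s.
Mass balance: 228·2.468 = 0.478·Cₑ + 1.99·13.5.
Cₑ = (562.7 − 26.86) / 0.478 = 1121 mg/L.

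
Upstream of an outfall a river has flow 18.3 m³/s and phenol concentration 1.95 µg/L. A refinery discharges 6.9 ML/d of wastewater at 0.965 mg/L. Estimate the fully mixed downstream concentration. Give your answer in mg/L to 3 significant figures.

0.00613 mg/L

6.9 ML/d = 0.07986 m³/s.
1.95 µg/L = 0.00195 mg/L.
Conservation of mass across the mixing zone: C = (0.07986·0.965 + 18.3·0.00195) / (0.07986 + 18.3) = 0.1128/18.38 = 0.006134 mg/L.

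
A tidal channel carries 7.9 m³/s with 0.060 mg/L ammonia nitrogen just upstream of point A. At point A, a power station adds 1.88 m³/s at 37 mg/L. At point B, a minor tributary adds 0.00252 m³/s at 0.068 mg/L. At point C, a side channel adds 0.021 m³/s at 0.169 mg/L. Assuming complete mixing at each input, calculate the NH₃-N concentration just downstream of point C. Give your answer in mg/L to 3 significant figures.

7.14 mg/L

After input A: C = (7.9·0.06 + 1.88·37) / 9.78 = 7.161 mg/L.
After input B: C = (9.78·7.161 + 0.00252·0.068) / 9.783 = 7.159 mg/L.
After input C: C = (9.783·7.159 + 0.021·0.169) / 9.804 = 7.144 mg/L.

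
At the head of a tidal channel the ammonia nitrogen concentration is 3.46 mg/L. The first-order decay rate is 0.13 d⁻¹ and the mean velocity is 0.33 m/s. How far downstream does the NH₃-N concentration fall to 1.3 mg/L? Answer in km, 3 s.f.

215 km

From C = C₀·e^(−kt), t = ln(C₀/C)/k = ln(3.46/1.3)/0.13 = 0.9789/0.13 = 7.53 d.
Distance = v·t = 0.33 m/s × 6.506e+05 s = 2.147e+05 m = 214.7 km.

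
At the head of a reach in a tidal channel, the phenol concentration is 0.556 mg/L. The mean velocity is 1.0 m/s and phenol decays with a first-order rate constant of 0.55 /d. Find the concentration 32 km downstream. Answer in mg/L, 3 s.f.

Travel time t = 32 km / 1.0 m/s = 3.2e+04/1.0 = 3.2e+04 s = 0.3704 d.
First-order decay: C = 0.556·exp(−0.55·0.3704) = 0.556·0.8157 = 0.4535 mg/L.

0.454 mg/L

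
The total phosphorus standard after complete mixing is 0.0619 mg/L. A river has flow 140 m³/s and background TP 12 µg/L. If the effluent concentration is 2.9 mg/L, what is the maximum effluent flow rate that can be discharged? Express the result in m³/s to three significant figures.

2.46 m³/s

12 µg/L = 0.012 mg/L.
Mass balance at complete mixing: C_std·(Q_w + Q_r) = Q_w·C_e + Q_r·C_b.
Rearranging, Q_w = Q_r·(C_std − C_b)/(C_e − C_std) = 140·(0.0619 − 0.012) / (2.9 − 0.0619) = 2.462 m³/s.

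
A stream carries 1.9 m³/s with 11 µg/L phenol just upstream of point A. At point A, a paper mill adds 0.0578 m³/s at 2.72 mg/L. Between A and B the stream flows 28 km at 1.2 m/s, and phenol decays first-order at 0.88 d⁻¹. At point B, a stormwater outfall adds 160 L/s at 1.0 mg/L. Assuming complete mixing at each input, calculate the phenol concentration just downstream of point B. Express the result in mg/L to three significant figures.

0.142 mg/L

11 µg/L = 0.011 mg/L.
After input A: C = (1.9·0.011 + 0.0578·2.72) / 1.958 = 0.09098 mg/L.
Over the 28 km reach to input B (t = 2.333e+04 s = 0.2701 d), decay gives C = 0.09098·exp(−0.88·0.2701) = 0.07173 mg/L.
160 L/s = 0.16 m³/s.
After input B: C = (1.958·0.07173 + 0.16·1) / 2.118 = 0.1419 mg/L.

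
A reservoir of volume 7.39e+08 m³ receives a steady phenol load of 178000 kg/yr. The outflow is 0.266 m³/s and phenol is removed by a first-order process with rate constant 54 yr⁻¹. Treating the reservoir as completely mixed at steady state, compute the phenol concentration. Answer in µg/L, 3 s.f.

Outflow Q = 0.266 m³/s × 3.156e+07 s/yr = 8.394e+06 m³/yr.
Steady-state CSTR mass balance: W = Q·C + k·V·C, so C = W/(Q + kV).
Q + kV = 8.394e+06 + 54·7.39e+08 = 3.991e+10 m³/yr.
C = 178000/3.991e+10 = 4.46e-06 kg/m³ = 0.00446 mg/L = 4.46 µg/L.

4.46 µg/L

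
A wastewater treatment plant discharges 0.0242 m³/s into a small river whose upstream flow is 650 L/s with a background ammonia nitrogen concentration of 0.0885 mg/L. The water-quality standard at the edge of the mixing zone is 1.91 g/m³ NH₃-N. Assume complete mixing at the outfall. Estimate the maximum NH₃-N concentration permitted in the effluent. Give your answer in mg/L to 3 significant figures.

50.8 mg/L

650 L/s = 0.65 m³/s.
Mass balance: 1.91·0.6742 = 0.0242·Cₑ + 0.65·0.0885.
Cₑ = (1.288 − 0.05752) / 0.0242 = 50.83 mg/L.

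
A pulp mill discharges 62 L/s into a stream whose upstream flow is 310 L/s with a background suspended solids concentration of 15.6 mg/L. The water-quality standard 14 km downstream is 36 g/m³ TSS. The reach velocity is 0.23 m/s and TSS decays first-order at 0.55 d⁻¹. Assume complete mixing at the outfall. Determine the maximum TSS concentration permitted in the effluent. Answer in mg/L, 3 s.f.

240 mg/L

62 L/s = 0.062 m³/s.
310 L/s = 0.31 m³/s.
Travel time to the compliance point: t = 1.4e+04/0.23 = 6.087e+04 s = 0.7045 d; decay factor exp(−0.55·0.7045) = 0.6788.
So the concentration just after mixing may be at most 36/0.6788 = 53.04 mg/L.
Mass balance: 53.04·0.372 = 0.062·Cₑ + 0.31·15.6.
Cₑ = (19.73 − 4.836) / 0.062 = 240.2 mg/L.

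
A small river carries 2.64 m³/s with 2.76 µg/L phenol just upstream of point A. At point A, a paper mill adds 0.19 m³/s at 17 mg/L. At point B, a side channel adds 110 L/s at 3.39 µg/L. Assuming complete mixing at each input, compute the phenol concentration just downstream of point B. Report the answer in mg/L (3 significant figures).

2.76 µg/L = 0.00276 mg/L.
After input A: C = (2.64·0.00276 + 0.19·17) / 2.83 = 1.144 mg/L.
110 L/s = 0.11 m³/s.
3.39 µg/L = 0.00339 mg/L.
After input B: C = (2.83·1.144 + 0.11·0.00339) / 2.94 = 1.101 mg/L.

1.10 mg/L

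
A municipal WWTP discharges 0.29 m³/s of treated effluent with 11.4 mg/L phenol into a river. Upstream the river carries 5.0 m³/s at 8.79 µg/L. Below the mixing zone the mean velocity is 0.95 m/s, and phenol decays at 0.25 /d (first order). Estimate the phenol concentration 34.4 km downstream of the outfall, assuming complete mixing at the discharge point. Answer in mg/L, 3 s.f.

0.570 mg/L

8.79 µg/L = 0.00879 mg/L.
After complete mixing, C₀ = (0.29·11.4 + 5·0.00879) / 5.29 = 0.6333 mg/L.
Travel time t = 3.44e+04 m / 0.95 m/s = 3.621e+04 s = 0.4191 d.
C = 0.6333·exp(−0.25·0.4191) = 0.6333·0.9005 = 0.5703 mg/L.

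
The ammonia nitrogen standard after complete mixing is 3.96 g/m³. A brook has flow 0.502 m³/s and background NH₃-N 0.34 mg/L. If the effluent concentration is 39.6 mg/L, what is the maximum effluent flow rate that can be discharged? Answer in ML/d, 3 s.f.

4.41 ML/d

Mass balance at complete mixing: C_std·(Q_w + Q_r) = Q_w·C_e + Q_r·C_b.
Rearranging, Q_w = Q_r·(C_std − C_b)/(C_e − C_std) = 0.502·(3.96 − 0.34) / (39.6 − 3.96) = 0.05099 m³/s.
= 4.405 ML/d.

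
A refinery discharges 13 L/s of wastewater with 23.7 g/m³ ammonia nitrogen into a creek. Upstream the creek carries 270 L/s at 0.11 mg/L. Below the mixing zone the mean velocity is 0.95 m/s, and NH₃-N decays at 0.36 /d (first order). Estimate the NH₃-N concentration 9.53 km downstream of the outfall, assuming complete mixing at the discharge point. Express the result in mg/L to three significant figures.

1.14 mg/L

13 L/s = 0.013 m³/s.
270 L/s = 0.27 m³/s.
After complete mixing, C₀ = (0.013·23.7 + 0.27·0.11) / 0.283 = 1.194 mg/L.
Travel time t = 9530 m / 0.95 m/s = 1.003e+04 s = 0.1161 d.
C = 1.194·exp(−0.36·0.1161) = 1.194·0.9591 = 1.145 mg/L.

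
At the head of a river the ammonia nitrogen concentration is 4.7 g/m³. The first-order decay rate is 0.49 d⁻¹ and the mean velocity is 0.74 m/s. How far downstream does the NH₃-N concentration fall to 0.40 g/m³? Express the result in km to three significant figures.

From C = C₀·e^(−kt), t = ln(C₀/C)/k = ln(4.7/0.40)/0.49 = 2.464/0.49 = 5.028 d.
Distance = v·t = 0.74 m/s × 4.344e+05 s = 3.215e+05 m = 321.5 km.

321 km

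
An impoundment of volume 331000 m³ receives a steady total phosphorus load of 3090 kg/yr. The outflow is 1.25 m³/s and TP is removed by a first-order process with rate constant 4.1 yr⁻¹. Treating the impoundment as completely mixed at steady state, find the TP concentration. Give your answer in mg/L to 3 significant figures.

0.0757 mg/L

Outflow Q = 1.25 m³/s × 3.156e+07 s/yr = 3.945e+07 m³/yr.
Steady-state CSTR mass balance: W = Q·C + k·V·C, so C = W/(Q + kV).
Q + kV = 3.945e+07 + 4.1·331000 = 4.08e+07 m³/yr.
C = 3090/4.08e+07 = 7.573e-05 kg/m³ = 0.07573 mg/L.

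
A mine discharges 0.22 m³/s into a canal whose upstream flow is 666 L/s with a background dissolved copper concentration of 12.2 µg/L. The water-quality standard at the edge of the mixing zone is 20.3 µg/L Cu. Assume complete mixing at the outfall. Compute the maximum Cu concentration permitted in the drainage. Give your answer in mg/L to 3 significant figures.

666 L/s = 0.666 m³/s.
12.2 µg/L = 0.0122 mg/L.
20.3 µg/L = 0.0203 mg/L.
Mass balance: 0.0203·0.886 = 0.22·Cₑ + 0.666·0.0122.
Cₑ = (0.01799 − 0.008125) / 0.22 = 0.04482 mg/L.

0.0448 mg/L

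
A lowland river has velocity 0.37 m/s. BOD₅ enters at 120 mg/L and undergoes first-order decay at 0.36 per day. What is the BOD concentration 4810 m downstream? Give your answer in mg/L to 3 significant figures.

Travel time t = 4810 m / 0.37 m/s = 4810/0.37 = 1.3e+04 s = 0.1505 d.
First-order decay: C = 120·exp(−0.36·0.1505) = 120·0.9473 = 113.7 mg/L.

114 mg/L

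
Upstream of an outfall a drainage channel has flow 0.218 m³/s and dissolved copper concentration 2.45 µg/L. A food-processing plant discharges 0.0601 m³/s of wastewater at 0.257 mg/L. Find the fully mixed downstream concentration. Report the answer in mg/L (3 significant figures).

0.0575 mg/L

2.45 µg/L = 0.00245 mg/L.
Conservation of mass across the mixing zone: C = (0.0601·0.257 + 0.218·0.00245) / (0.0601 + 0.218) = 0.01598/0.2781 = 0.05746 mg/L.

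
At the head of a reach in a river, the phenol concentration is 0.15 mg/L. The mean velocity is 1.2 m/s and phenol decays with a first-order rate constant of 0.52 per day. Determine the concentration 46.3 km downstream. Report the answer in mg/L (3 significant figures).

0.119 mg/L

Travel time t = 46.3 km / 1.2 m/s = 4.63e+04/1.2 = 3.858e+04 s = 0.4466 d.
First-order decay: C = 0.15·exp(−0.52·0.4466) = 0.15·0.7928 = 0.1189 mg/L.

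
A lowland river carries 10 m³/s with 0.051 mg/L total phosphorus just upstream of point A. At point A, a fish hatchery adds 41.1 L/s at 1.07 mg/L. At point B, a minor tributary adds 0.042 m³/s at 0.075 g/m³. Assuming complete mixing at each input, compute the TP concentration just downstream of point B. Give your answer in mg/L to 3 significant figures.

41.1 L/s = 0.0411 m³/s.
After input A: C = (10·0.051 + 0.0411·1.07) / 10.04 = 0.05517 mg/L.
After input B: C = (10.04·0.05517 + 0.042·0.075) / 10.08 = 0.05525 mg/L.

0.0553 mg/L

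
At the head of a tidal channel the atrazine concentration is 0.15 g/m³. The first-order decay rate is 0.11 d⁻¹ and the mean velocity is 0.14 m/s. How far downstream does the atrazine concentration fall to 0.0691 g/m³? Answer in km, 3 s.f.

From C = C₀·e^(−kt), t = ln(C₀/C)/k = ln(0.15/0.0691)/0.11 = 0.7751/0.11 = 7.046 d.
Distance = v·t = 0.14 m/s × 6.088e+05 s = 8.523e+04 m = 85.23 km.

85.2 km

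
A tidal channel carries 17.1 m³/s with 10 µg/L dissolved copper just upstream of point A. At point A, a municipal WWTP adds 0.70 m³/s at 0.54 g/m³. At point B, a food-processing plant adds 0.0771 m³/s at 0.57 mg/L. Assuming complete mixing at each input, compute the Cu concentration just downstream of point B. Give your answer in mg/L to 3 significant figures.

0.0332 mg/L

10 µg/L = 0.01 mg/L.
After input A: C = (17.1·0.01 + 0.7·0.54) / 17.8 = 0.03084 mg/L.
After input B: C = (17.8·0.03084 + 0.0771·0.57) / 17.88 = 0.03317 mg/L.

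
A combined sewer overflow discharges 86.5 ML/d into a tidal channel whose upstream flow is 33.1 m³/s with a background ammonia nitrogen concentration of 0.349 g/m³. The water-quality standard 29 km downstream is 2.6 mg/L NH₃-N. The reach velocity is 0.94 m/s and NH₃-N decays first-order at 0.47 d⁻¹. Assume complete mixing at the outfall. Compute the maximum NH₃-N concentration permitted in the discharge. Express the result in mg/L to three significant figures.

86.5 ML/d = 1.001 m³/s.
Travel time to the compliance point: t = 2.9e+04/0.94 = 3.085e+04 s = 0.3571 d; decay factor exp(−0.47·0.3571) = 0.8455.
So the concentration just after mixing may be at most 2.6/0.8455 = 3.075 mg/L.
Mass balance: 3.075·34.1 = 1.001·Cₑ + 33.1·0.349.
Cₑ = (104.9 − 11.55) / 1.001 = 93.2 mg/L.

93.2 mg/L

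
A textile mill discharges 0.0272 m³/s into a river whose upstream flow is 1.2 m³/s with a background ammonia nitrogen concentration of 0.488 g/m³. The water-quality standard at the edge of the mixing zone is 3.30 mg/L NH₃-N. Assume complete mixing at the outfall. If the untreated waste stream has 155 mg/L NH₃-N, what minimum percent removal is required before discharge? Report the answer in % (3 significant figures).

Mass balance: 3.3·1.227 = 0.0272·Cₑ + 1.2·0.488.
Cₑ = (4.05 − 0.5856) / 0.0272 = 127.4 mg/L.
Required removal = 1 − 127.4/155 = 17.83 %.

17.8 %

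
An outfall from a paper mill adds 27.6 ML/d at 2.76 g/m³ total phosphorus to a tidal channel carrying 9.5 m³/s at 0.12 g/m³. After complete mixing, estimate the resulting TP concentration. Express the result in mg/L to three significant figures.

27.6 ML/d = 0.3194 m³/s.
Conservation of mass across the mixing zone: C = (0.3194·2.76 + 9.5·0.12) / (0.3194 + 9.5) = 2.022/9.819 = 0.2059 mg/L.

0.206 mg/L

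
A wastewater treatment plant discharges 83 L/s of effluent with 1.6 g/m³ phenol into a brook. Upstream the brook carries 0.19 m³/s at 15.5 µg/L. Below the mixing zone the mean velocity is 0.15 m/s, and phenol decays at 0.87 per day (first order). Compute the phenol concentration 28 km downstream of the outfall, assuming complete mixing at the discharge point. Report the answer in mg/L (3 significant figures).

0.0759 mg/L

83 L/s = 0.083 m³/s.
15.5 µg/L = 0.0155 mg/L.
After complete mixing, C₀ = (0.083·1.6 + 0.19·0.0155) / 0.273 = 0.4972 mg/L.
Travel time t = 2.8e+04 m / 0.15 m/s = 1.867e+05 s = 2.16 d.
C = 0.4972·exp(−0.87·2.16) = 0.4972·0.1526 = 0.0759 mg/L.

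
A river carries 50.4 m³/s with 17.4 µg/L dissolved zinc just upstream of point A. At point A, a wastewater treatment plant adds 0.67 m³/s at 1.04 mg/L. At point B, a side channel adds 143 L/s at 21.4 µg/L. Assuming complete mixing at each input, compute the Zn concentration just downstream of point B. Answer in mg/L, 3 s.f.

0.0308 mg/L

17.4 µg/L = 0.0174 mg/L.
After input A: C = (50.4·0.0174 + 0.67·1.04) / 51.07 = 0.03082 mg/L.
143 L/s = 0.143 m³/s.
21.4 µg/L = 0.0214 mg/L.
After input B: C = (51.07·0.03082 + 0.143·0.0214) / 51.21 = 0.03079 mg/L.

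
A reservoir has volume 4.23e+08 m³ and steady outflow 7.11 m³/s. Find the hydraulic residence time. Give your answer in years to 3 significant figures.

Q = 7.11 m³/s × 3.156e+07 s/yr = 2.244e+08 m³/yr.
Hydraulic residence time τ = V/Q = 4.23e+08/2.244e+08 = 1.885 yr.

1.89 yr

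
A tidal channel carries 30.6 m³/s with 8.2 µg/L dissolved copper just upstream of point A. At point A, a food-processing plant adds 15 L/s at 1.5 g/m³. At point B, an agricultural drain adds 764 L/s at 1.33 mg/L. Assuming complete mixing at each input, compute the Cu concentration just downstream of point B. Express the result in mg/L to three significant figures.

0.0411 mg/L

8.2 µg/L = 0.0082 mg/L.
15 L/s = 0.015 m³/s.
After input A: C = (30.6·0.0082 + 0.015·1.5) / 30.62 = 0.008931 mg/L.
764 L/s = 0.764 m³/s.
After input B: C = (30.62·0.008931 + 0.764·1.33) / 31.38 = 0.0411 mg/L.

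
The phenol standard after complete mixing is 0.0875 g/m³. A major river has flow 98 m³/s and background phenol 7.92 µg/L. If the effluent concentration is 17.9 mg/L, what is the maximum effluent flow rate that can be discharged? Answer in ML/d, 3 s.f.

37.8 ML/d

7.92 µg/L = 0.00792 mg/L.
Mass balance at complete mixing: C_std·(Q_w + Q_r) = Q_w·C_e + Q_r·C_b.
Rearranging, Q_w = Q_r·(C_std − C_b)/(C_e − C_std) = 98·(0.0875 − 0.00792) / (17.9 − 0.0875) = 0.4378 m³/s.
= 37.83 ML/d.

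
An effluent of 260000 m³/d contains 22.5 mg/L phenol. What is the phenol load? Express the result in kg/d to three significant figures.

260000 m³/d = 3.009 m³/s.
Mass flux = Q·C = 3.009 m³/s × 22.5 g/m³ = 67.71 g/s.
= 67.71 g/s × 86.4 = 5850 kg/d.

5850 kg/d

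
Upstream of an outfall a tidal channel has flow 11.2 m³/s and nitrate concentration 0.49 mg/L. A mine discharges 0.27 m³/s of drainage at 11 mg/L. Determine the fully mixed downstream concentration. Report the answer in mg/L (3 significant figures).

Flow-weighted mixing gives C = (0.27·11 + 11.2·0.49) / (0.27 + 11.2) = 8.458/11.47 = 0.7374 mg/L.

0.737 mg/L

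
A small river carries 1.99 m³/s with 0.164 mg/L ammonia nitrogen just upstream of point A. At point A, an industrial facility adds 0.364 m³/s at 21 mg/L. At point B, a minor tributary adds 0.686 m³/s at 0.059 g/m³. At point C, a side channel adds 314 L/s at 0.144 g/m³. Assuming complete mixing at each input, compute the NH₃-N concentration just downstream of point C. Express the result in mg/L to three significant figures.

2.40 mg/L

After input A: C = (1.99·0.164 + 0.364·21) / 2.354 = 3.386 mg/L.
After input B: C = (2.354·3.386 + 0.686·0.059) / 3.04 = 2.635 mg/L.
314 L/s = 0.314 m³/s.
After input C: C = (3.04·2.635 + 0.314·0.144) / 3.354 = 2.402 mg/L.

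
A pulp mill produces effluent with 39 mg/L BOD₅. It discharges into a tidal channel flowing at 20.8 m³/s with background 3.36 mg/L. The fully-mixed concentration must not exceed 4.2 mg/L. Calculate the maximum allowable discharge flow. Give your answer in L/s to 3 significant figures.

502 L/s

Mass balance at complete mixing: C_std·(Q_w + Q_r) = Q_w·C_e + Q_r·C_b.
Rearranging, Q_w = Q_r·(C_std − C_b)/(C_e − C_std) = 20.8·(4.2 − 3.36) / (39 − 4.2) = 0.5021 m³/s.
= 502.1 L/s.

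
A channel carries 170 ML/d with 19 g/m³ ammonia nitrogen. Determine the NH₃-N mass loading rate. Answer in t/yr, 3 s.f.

170 ML/d = 1.968 m³/s.
Mass flux = Q·C = 1.968 m³/s × 19 g/m³ = 37.38 g/s.
= 37.38 g/s × 31.56 = 1180 t/yr.

1180 t/yr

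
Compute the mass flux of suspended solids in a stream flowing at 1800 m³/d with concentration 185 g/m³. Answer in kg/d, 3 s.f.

333 kg/d

1800 m³/d = 0.02083 m³/s.
Mass flux = Q·C = 0.02083 m³/s × 185 g/m³ = 3.854 g/s.
= 3.854 g/s × 86.4 = 333 kg/d.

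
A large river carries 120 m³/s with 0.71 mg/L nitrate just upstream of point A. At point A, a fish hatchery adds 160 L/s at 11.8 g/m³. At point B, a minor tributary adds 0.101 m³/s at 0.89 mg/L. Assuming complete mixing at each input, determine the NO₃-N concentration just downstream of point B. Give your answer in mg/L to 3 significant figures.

0.725 mg/L

160 L/s = 0.16 m³/s.
After input A: C = (120·0.71 + 0.16·11.8) / 120.2 = 0.7248 mg/L.
After input B: C = (120.2·0.7248 + 0.101·0.89) / 120.3 = 0.7249 mg/L.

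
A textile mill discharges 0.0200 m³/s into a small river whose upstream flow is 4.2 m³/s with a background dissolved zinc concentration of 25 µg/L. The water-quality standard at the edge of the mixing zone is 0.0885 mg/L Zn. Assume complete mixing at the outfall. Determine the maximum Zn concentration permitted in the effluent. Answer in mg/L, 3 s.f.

25 µg/L = 0.025 mg/L.
Mass balance: 0.0885·4.22 = 0.02·Cₑ + 4.2·0.025.
Cₑ = (0.3735 − 0.105) / 0.02 = 13.42 mg/L.

13.4 mg/L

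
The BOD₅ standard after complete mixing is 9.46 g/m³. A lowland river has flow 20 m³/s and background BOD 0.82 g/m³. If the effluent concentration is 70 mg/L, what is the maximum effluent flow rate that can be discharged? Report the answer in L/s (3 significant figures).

Mass balance at complete mixing: C_std·(Q_w + Q_r) = Q_w·C_e + Q_r·C_b.
Rearranging, Q_w = Q_r·(C_std − C_b)/(C_e − C_std) = 20·(9.46 − 0.82) / (70 − 9.46) = 2.854 m³/s.
= 2854 L/s.

2850 L/s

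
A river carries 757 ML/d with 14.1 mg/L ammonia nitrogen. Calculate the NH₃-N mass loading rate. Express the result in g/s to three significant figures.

757 ML/d = 8.762 m³/s.
Mass flux = Q·C = 8.762 m³/s × 14.1 g/m³ = 123.5 g/s.

124 g/s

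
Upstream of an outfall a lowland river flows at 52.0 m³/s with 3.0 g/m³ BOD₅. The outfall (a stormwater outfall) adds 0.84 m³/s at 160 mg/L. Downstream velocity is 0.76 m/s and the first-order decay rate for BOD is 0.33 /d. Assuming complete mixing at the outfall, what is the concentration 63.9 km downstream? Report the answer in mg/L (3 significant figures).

3.99 mg/L

After complete mixing, C₀ = (0.84·160 + 52·3) / 52.84 = 5.496 mg/L.
Travel time t = 6.39e+04 m / 0.76 m/s = 8.408e+04 s = 0.9731 d.
C = 5.496·exp(−0.33·0.9731) = 5.496·0.7253 = 3.986 mg/L.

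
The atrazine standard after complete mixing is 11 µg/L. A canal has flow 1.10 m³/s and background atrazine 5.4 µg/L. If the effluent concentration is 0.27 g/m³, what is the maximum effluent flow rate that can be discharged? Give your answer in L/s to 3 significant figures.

5.4 µg/L = 0.0054 mg/L.
11 µg/L = 0.011 mg/L.
Mass balance at complete mixing: C_std·(Q_w + Q_r) = Q_w·C_e + Q_r·C_b.
Rearranging, Q_w = Q_r·(C_std − C_b)/(C_e − C_std) = 1.10·(0.011 − 0.0054) / (0.27 − 0.011) = 0.02378 m³/s.
= 23.78 L/s.

23.8 L/s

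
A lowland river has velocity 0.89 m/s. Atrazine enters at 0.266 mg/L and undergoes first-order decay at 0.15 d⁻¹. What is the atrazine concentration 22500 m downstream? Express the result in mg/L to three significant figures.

Travel time t = 22500 m / 0.89 m/s = 2.25e+04/0.89 = 2.528e+04 s = 0.2926 d.
First-order decay: C = 0.266·exp(−0.15·0.2926) = 0.266·0.9571 = 0.2546 mg/L.

0.255 mg/L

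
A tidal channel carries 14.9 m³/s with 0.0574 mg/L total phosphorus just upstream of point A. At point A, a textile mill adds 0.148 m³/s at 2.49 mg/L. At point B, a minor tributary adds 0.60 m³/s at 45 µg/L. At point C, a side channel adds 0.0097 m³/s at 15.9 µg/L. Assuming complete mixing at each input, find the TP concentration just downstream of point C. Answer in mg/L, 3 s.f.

0.0799 mg/L

After input A: C = (14.9·0.0574 + 0.148·2.49) / 15.05 = 0.08133 mg/L.
45 µg/L = 0.045 mg/L.
After input B: C = (15.05·0.08133 + 0.6·0.045) / 15.65 = 0.07993 mg/L.
15.9 µg/L = 0.0159 mg/L.
After input C: C = (15.65·0.07993 + 0.0097·0.0159) / 15.66 = 0.07989 mg/L.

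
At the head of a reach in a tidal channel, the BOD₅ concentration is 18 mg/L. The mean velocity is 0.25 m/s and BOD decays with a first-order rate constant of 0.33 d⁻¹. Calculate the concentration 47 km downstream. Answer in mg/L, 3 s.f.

8.78 mg/L

Travel time t = 47 km / 0.25 m/s = 4.7e+04/0.25 = 1.88e+05 s = 2.176 d.
First-order decay: C = 18·exp(−0.33·2.176) = 18·0.4877 = 8.779 mg/L.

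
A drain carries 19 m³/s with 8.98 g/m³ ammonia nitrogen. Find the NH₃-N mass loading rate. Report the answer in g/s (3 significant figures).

Mass flux = Q·C = 19 m³/s × 8.98 g/m³ = 170.6 g/s.

171 g/s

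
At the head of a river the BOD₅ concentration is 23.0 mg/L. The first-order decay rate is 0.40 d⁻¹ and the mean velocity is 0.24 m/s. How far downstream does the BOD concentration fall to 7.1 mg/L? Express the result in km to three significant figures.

From C = C₀·e^(−kt), t = ln(C₀/C)/k = ln(23.0/7.1)/0.40 = 1.175/0.40 = 2.938 d.
Distance = v·t = 0.24 m/s × 2.539e+05 s = 6.093e+04 m = 60.93 km.

60.9 km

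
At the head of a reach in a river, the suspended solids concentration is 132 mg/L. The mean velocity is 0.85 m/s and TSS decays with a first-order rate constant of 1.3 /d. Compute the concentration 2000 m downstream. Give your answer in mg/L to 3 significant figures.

127 mg/L

Travel time t = 2000 m / 0.85 m/s = 2000/0.85 = 2353 s = 0.02723 d.
First-order decay: C = 132·exp(−1.3·0.02723) = 132·0.9652 = 127.4 mg/L.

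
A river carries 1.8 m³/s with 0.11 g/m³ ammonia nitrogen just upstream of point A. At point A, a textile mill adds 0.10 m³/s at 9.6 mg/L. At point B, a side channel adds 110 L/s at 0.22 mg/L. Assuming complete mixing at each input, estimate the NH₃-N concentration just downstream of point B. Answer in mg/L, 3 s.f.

After input A: C = (1.8·0.11 + 0.1·9.6) / 1.9 = 0.6095 mg/L.
110 L/s = 0.11 m³/s.
After input B: C = (1.9·0.6095 + 0.11·0.22) / 2.01 = 0.5882 mg/L.

0.588 mg/L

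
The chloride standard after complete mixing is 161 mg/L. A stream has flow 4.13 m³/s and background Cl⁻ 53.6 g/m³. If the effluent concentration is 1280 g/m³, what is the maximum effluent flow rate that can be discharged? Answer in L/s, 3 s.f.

396 L/s

Mass balance at complete mixing: C_std·(Q_w + Q_r) = Q_w·C_e + Q_r·C_b.
Rearranging, Q_w = Q_r·(C_std − C_b)/(C_e − C_std) = 4.13·(161 − 53.6) / (1280 − 161) = 0.3964 m³/s.
= 396.4 L/s.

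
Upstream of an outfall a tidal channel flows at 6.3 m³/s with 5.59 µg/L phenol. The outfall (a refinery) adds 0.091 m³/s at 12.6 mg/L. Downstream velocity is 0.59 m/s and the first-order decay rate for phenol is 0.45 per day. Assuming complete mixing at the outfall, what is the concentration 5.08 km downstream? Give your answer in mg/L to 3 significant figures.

5.59 µg/L = 0.00559 mg/L.
After complete mixing, C₀ = (0.091·12.6 + 6.3·0.00559) / 6.391 = 0.1849 mg/L.
Travel time t = 5080 m / 0.59 m/s = 8610 s = 0.09965 d.
C = 0.1849·exp(−0.45·0.09965) = 0.1849·0.9561 = 0.1768 mg/L.

0.177 mg/L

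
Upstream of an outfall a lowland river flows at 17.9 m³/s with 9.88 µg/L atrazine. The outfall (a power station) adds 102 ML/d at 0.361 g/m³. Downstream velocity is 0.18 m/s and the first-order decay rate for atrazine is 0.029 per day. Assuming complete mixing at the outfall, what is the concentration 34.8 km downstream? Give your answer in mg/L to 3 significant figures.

0.0296 mg/L

102 ML/d = 1.181 m³/s.
9.88 µg/L = 0.00988 mg/L.
After complete mixing, C₀ = (1.181·0.361 + 17.9·0.00988) / 19.08 = 0.0316 mg/L.
Travel time t = 3.48e+04 m / 0.18 m/s = 1.933e+05 s = 2.238 d.
C = 0.0316·exp(−0.029·2.238) = 0.0316·0.9372 = 0.02962 mg/L.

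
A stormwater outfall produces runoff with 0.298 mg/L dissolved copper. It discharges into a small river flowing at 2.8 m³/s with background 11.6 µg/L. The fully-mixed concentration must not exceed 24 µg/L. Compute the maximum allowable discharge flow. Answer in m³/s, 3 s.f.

0.127 m³/s

11.6 µg/L = 0.0116 mg/L.
24 µg/L = 0.024 mg/L.
Mass balance at complete mixing: C_std·(Q_w + Q_r) = Q_w·C_e + Q_r·C_b.
Rearranging, Q_w = Q_r·(C_std − C_b)/(C_e − C_std) = 2.8·(0.024 − 0.0116) / (0.298 − 0.024) = 0.1267 m³/s.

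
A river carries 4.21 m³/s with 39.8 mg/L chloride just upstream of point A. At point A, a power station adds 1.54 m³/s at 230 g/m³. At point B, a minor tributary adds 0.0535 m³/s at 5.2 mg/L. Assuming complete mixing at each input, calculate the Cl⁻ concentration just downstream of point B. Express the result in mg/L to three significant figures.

After input A: C = (4.21·39.8 + 1.54·230) / 5.75 = 90.74 mg/L.
After input B: C = (5.75·90.74 + 0.0535·5.2) / 5.803 = 89.95 mg/L.

90.0 mg/L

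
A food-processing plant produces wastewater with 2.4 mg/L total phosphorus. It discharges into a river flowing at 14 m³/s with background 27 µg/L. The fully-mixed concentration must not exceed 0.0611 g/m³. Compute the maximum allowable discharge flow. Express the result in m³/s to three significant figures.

0.204 m³/s

27 µg/L = 0.027 mg/L.
Mass balance at complete mixing: C_std·(Q_w + Q_r) = Q_w·C_e + Q_r·C_b.
Rearranging, Q_w = Q_r·(C_std − C_b)/(C_e − C_std) = 14·(0.0611 − 0.027) / (2.4 − 0.0611) = 0.2041 m³/s.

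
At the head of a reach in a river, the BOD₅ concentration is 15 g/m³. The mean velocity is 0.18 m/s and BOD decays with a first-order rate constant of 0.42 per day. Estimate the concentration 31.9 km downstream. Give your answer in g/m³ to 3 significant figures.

Travel time t = 31.9 km / 0.18 m/s = 3.19e+04/0.18 = 1.772e+05 s = 2.051 d.
First-order decay: C = 15·exp(−0.42·2.051) = 15·0.4225 = 6.338 g/m³.

6.34 g/m³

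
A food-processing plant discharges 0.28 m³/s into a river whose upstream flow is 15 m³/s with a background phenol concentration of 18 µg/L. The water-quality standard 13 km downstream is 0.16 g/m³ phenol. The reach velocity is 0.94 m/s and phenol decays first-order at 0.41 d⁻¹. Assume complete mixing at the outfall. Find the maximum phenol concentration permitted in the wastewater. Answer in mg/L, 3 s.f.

8.36 mg/L

18 µg/L = 0.018 mg/L.
Travel time to the compliance point: t = 1.3e+04/0.94 = 1.383e+04 s = 0.1601 d; decay factor exp(−0.41·0.1601) = 0.9365.
So the concentration just after mixing may be at most 0.16/0.9365 = 0.1709 mg/L.
Mass balance: 0.1709·15.28 = 0.28·Cₑ + 15·0.018.
Cₑ = (2.611 − 0.27) / 0.28 = 8.359 mg/L.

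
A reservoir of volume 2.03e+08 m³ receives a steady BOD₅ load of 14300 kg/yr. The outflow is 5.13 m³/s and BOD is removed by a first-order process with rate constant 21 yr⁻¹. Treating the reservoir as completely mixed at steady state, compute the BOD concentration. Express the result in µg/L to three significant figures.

Outflow Q = 5.13 m³/s × 3.156e+07 s/yr = 1.619e+08 m³/yr.
Steady-state CSTR mass balance: W = Q·C + k·V·C, so C = W/(Q + kV).
Q + kV = 1.619e+08 + 21·2.03e+08 = 4.425e+09 m³/yr.
C = 14300/4.425e+09 = 3.232e-06 kg/m³ = 0.003232 mg/L = 3.232 µg/L.

3.23 µg/L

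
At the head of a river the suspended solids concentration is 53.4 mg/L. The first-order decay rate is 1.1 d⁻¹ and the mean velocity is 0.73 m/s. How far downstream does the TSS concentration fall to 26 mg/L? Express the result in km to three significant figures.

41.3 km

From C = C₀·e^(−kt), t = ln(C₀/C)/k = ln(53.4/26)/1.1 = 0.7197/1.1 = 0.6543 d.
Distance = v·t = 0.73 m/s × 5.653e+04 s = 4.127e+04 m = 41.27 km.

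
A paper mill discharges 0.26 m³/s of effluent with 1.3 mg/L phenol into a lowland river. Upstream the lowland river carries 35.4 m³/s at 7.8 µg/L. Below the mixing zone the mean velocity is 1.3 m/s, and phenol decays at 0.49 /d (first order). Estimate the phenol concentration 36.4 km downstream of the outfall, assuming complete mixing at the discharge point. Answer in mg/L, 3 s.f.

0.0147 mg/L

7.8 µg/L = 0.0078 mg/L.
After complete mixing, C₀ = (0.26·1.3 + 35.4·0.0078) / 35.66 = 0.01722 mg/L.
Travel time t = 3.64e+04 m / 1.3 m/s = 2.8e+04 s = 0.3241 d.
C = 0.01722·exp(−0.49·0.3241) = 0.01722·0.8532 = 0.01469 mg/L.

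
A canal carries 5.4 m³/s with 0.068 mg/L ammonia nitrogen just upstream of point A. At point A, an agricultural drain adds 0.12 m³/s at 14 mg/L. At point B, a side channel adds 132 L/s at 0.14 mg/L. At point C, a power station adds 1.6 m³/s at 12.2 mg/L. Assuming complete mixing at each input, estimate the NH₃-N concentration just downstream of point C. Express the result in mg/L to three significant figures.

2.98 mg/L

After input A: C = (5.4·0.068 + 0.12·14) / 5.52 = 0.3709 mg/L.
132 L/s = 0.132 m³/s.
After input B: C = (5.52·0.3709 + 0.132·0.14) / 5.652 = 0.3655 mg/L.
After input C: C = (5.652·0.3655 + 1.6·12.2) / 7.252 = 2.977 mg/L.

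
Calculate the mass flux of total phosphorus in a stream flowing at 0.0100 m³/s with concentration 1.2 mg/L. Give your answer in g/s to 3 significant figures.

Mass flux = Q·C = 0.01 m³/s × 1.2 g/m³ = 0.012 g/s.

0.0120 g/s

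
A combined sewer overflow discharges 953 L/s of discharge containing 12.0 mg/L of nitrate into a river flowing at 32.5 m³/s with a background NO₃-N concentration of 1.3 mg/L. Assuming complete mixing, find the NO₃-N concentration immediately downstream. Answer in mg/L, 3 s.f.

953 L/s = 0.953 m³/s.
By mass balance at complete mixing, C = (0.953·12 + 32.5·1.3) / (0.953 + 32.5) = 53.69/33.45 = 1.605 mg/L.

1.60 mg/L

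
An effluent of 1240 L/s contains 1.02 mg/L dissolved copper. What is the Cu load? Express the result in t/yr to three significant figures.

39.9 t/yr

1240 L/s = 1.24 m³/s.
Mass flux = Q·C = 1.24 m³/s × 1.02 g/m³ = 1.265 g/s.
= 1.265 g/s × 31.56 = 39.91 t/yr.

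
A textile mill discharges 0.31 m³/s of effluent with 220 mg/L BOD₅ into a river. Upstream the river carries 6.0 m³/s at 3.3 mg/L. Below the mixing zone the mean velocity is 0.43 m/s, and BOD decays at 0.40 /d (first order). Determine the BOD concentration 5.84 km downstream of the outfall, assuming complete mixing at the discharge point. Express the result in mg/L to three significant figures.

After complete mixing, C₀ = (0.31·220 + 6·3.3) / 6.31 = 13.95 mg/L.
Travel time t = 5840 m / 0.43 m/s = 1.358e+04 s = 0.1572 d.
C = 13.95·exp(−0.40·0.1572) = 13.95·0.9391 = 13.1 mg/L.

13.1 mg/L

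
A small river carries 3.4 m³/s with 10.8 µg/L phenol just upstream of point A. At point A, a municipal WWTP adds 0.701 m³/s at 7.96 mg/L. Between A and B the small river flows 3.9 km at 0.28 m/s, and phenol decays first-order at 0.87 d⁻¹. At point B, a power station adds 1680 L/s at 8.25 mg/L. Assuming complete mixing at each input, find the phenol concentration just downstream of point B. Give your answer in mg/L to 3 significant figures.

10.8 µg/L = 0.0108 mg/L.
After input A: C = (3.4·0.0108 + 0.701·7.96) / 4.101 = 1.37 mg/L.
Over the 3.9 km reach to input B (t = 1.393e+04 s = 0.1612 d), decay gives C = 1.37·exp(−0.87·0.1612) = 1.19 mg/L.
1680 L/s = 1.68 m³/s.
After input B: C = (4.101·1.19 + 1.68·8.25) / 5.781 = 3.242 mg/L.

3.24 mg/L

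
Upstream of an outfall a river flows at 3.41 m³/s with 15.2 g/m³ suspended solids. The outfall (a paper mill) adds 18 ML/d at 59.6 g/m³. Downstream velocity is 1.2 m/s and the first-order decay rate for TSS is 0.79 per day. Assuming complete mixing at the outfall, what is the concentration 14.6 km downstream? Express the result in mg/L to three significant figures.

15.9 mg/L

18 ML/d = 0.2083 m³/s.
After complete mixing, C₀ = (0.2083·59.6 + 3.41·15.2) / 3.618 = 17.76 mg/L.
Travel time t = 1.46e+04 m / 1.2 m/s = 1.217e+04 s = 0.1408 d.
C = 17.76·exp(−0.79·0.1408) = 17.76·0.8947 = 15.89 mg/L.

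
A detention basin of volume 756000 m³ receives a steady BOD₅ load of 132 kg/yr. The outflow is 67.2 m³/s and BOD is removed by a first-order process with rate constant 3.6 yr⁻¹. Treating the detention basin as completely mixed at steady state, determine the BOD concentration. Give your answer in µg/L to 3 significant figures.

Outflow Q = 67.2 m³/s × 3.156e+07 s/yr = 2.121e+09 m³/yr.
Steady-state CSTR mass balance: W = Q·C + k·V·C, so C = W/(Q + kV).
Q + kV = 2.121e+09 + 3.6·756000 = 2.123e+09 m³/yr.
C = 132/2.123e+09 = 6.216e-08 kg/m³ = 6.216e-05 mg/L = 0.06216 µg/L.

0.0622 µg/L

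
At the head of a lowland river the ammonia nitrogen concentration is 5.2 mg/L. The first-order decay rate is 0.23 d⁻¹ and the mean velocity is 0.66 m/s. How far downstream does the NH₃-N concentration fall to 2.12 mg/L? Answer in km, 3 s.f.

From C = C₀·e^(−kt), t = ln(C₀/C)/k = ln(5.2/2.12)/0.23 = 0.8972/0.23 = 3.901 d.
Distance = v·t = 0.66 m/s × 3.371e+05 s = 2.225e+05 m = 222.5 km.

222 km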